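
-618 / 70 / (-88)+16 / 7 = 7349 / 3080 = 2.39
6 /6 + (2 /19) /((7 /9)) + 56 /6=4177 /399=10.47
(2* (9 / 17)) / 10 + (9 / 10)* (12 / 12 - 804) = -122841 / 170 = -722.59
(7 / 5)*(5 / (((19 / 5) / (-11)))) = -385 / 19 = -20.26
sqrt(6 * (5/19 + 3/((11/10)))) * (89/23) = 2225 * sqrt(1254)/4807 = 16.39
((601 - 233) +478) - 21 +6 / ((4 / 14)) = 846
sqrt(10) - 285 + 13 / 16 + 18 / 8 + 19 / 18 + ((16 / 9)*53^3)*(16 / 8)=sqrt(10) + 8464953 / 16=529062.72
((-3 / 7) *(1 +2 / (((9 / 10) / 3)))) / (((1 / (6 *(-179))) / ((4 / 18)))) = 16468 / 21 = 784.19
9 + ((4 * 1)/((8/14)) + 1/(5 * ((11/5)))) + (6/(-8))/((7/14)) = 321/22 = 14.59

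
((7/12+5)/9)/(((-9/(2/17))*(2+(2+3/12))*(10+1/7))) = -938/4986117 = -0.00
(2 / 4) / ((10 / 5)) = 1 / 4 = 0.25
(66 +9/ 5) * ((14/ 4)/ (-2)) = -2373/ 20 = -118.65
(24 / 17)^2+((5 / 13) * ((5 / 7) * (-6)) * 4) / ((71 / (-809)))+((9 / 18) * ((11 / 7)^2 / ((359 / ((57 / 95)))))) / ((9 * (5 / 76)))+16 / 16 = 27493955071081 / 351925985775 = 78.12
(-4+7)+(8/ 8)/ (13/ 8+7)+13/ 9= 944/ 207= 4.56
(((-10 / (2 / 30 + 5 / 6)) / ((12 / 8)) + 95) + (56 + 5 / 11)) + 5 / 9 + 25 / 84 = 1204991 / 8316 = 144.90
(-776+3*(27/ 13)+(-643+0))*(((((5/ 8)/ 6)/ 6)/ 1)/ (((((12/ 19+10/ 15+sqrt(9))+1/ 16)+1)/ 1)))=-290795/ 63557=-4.58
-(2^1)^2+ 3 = -1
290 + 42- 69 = 263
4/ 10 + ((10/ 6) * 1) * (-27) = -223/ 5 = -44.60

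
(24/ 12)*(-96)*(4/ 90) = -128/ 15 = -8.53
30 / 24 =5 / 4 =1.25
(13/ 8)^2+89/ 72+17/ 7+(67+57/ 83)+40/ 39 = 326366585/ 4350528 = 75.02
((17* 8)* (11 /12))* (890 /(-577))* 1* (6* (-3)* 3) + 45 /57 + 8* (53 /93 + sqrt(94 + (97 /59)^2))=8* sqrt(336623) /59 + 10592398387 /1019559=10467.87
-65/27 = -2.41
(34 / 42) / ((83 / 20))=340 / 1743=0.20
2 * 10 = 20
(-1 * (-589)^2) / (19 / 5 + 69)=-1734605 / 364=-4765.40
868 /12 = 217 /3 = 72.33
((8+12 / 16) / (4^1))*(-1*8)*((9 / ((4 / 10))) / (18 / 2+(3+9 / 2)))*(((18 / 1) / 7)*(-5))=306.82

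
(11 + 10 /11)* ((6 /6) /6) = 131 /66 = 1.98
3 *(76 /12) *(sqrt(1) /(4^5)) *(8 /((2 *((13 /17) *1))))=323 /3328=0.10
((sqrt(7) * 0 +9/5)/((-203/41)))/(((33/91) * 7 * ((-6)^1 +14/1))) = -1599/89320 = -0.02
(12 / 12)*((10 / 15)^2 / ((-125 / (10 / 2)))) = -4 / 225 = -0.02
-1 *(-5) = 5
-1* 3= -3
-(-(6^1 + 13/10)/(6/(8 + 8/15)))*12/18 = 4672/675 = 6.92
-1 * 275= -275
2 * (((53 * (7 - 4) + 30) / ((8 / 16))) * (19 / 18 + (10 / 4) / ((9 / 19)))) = 4788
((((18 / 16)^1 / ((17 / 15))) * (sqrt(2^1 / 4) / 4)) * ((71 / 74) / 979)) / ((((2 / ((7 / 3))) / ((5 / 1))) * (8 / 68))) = 111825 * sqrt(2) / 18546176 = 0.01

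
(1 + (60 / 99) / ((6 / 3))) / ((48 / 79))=3397 / 1584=2.14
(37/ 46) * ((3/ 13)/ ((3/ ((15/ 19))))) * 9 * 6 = 14985/ 5681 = 2.64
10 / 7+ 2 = 24 / 7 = 3.43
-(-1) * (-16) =-16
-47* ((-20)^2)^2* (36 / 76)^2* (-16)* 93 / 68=226592640000 / 6137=36922379.01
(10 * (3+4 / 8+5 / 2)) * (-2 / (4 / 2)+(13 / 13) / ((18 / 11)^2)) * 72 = -8120 / 3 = -2706.67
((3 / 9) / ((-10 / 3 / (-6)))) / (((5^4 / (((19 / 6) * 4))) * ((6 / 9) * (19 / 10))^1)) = 6 / 625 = 0.01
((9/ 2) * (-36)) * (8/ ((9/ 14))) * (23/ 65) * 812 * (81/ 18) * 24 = -4066288128/ 65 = -62558278.89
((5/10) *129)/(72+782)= 129/1708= 0.08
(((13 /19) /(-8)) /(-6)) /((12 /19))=13 /576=0.02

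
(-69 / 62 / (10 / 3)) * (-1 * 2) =207 / 310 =0.67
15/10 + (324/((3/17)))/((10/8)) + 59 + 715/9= 1608.74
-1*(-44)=44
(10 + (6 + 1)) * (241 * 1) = 4097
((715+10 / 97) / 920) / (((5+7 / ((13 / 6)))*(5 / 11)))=1983839 / 9548680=0.21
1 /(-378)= -1 /378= -0.00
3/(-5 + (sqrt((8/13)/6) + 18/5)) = -2.78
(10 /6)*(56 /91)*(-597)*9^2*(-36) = 23211360 /13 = 1785489.23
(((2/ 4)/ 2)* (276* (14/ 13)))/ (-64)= -483/ 416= -1.16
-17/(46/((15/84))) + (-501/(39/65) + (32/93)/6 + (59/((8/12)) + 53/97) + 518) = -7946113127/34857144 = -227.96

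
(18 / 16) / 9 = 1 / 8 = 0.12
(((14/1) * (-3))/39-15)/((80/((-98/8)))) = 2.46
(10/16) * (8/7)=5/7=0.71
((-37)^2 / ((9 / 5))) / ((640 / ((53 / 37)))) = 1961 / 1152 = 1.70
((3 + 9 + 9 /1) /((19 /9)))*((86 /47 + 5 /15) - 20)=-158445 /893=-177.43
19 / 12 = 1.58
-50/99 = -0.51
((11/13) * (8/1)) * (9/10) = 396/65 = 6.09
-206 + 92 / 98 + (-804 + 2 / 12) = -296615 / 294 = -1008.89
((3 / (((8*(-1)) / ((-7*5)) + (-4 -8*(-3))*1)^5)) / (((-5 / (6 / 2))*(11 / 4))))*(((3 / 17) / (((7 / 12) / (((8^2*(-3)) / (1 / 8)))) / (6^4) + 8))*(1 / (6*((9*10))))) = -201684000 / 25548717199889877697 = -0.00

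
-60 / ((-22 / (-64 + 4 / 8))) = -1905 / 11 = -173.18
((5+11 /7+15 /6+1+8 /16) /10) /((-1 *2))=-0.53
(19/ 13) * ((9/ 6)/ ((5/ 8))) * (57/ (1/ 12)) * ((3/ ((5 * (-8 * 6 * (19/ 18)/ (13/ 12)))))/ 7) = -1539/ 350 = -4.40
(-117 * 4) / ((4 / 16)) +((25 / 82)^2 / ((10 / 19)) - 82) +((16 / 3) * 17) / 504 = -4965520981 / 2541672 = -1953.64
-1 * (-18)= 18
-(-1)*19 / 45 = 19 / 45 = 0.42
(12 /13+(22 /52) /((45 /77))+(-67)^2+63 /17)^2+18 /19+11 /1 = 151830059921090479 /7516629900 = 20199219.86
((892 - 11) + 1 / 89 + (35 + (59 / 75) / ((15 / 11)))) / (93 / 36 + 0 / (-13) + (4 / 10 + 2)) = 367093544 / 1995825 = 183.93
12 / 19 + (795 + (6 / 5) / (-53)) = 4005891 / 5035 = 795.61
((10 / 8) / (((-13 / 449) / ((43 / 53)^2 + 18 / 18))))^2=27338310246025 / 5333965156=5125.33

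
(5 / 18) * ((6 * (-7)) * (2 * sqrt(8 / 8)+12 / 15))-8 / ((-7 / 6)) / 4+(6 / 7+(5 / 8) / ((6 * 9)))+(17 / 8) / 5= -448439 / 15120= -29.66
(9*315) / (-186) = -945 / 62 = -15.24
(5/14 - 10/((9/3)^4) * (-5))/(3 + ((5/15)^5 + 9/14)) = 3315/12407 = 0.27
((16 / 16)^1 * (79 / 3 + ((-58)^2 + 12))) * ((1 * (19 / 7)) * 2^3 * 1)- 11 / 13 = 20168801 / 273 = 73878.39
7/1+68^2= 4631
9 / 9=1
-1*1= -1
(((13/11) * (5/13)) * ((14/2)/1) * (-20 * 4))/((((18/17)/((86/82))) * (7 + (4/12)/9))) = -307020/8569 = -35.83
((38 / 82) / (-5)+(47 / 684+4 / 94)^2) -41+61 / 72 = -40.23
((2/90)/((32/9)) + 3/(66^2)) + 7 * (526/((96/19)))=14108331/19360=728.74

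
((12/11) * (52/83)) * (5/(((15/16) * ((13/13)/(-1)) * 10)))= -0.36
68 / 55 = 1.24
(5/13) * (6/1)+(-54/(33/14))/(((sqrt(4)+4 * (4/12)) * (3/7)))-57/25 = -57231/3575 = -16.01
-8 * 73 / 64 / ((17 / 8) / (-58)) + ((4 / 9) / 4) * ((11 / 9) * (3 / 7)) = 800413 / 3213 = 249.12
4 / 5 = 0.80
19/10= 1.90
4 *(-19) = -76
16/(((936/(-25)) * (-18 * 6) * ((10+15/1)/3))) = 1/2106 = 0.00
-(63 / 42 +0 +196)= -395 / 2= -197.50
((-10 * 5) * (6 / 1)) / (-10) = 30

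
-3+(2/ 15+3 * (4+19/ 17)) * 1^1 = 3184/ 255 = 12.49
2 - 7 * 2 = -12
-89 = -89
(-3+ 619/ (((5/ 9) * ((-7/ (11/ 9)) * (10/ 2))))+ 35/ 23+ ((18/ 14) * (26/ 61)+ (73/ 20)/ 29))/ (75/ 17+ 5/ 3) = -57684104217/ 8829079000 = -6.53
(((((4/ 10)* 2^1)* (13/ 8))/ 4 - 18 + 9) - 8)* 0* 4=0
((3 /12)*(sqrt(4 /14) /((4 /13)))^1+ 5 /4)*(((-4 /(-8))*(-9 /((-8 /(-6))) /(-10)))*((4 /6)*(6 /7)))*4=351*sqrt(14) /3920+ 27 /28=1.30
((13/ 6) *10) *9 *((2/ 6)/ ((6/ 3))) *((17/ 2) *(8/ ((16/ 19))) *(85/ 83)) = 1784575/ 664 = 2687.61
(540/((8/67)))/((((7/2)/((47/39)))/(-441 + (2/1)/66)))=-687363720/1001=-686677.04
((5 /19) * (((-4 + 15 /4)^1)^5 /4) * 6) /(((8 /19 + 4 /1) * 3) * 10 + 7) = -15 /5433344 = -0.00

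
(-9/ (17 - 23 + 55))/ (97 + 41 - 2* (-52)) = -9/ 11858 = -0.00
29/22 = 1.32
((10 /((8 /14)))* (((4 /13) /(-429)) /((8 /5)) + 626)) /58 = 244383965 /1293864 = 188.88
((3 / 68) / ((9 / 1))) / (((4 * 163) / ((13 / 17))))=13 / 2261136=0.00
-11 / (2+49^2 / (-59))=649 / 2283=0.28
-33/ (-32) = 33/ 32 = 1.03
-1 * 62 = -62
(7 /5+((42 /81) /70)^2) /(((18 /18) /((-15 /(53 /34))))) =-867544 /64395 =-13.47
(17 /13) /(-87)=-17 /1131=-0.02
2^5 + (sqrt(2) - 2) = sqrt(2) + 30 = 31.41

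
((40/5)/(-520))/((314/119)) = -119/20410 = -0.01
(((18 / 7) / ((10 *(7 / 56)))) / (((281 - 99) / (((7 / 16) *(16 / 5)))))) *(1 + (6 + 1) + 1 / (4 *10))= 2889 / 22750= 0.13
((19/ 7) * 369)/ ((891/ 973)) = 108281/ 99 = 1093.75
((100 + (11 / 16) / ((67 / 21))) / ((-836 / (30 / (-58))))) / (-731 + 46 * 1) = -0.00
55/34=1.62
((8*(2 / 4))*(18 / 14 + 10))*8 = 2528 / 7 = 361.14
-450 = -450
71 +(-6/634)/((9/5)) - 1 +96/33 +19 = 961406/10461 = 91.90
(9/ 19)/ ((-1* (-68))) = 9/ 1292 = 0.01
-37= -37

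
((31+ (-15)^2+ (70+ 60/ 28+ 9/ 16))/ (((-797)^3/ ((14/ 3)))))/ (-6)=36815/ 72901666512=0.00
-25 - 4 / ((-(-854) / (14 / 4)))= -1526 / 61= -25.02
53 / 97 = 0.55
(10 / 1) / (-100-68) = -5 / 84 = -0.06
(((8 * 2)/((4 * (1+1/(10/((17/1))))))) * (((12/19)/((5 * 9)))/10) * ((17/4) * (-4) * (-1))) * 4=1088/7695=0.14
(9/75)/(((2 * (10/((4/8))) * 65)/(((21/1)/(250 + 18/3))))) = 63/16640000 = 0.00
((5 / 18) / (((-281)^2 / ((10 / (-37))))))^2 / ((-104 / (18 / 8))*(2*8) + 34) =-25 / 19512142265513214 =-0.00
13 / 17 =0.76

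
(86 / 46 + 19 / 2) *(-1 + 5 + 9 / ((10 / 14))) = 188.73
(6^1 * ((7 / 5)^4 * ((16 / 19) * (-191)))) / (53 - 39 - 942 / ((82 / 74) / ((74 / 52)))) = 23465184288 / 7568376875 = 3.10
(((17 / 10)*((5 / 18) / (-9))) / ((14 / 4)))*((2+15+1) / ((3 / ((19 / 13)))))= -323 / 2457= -0.13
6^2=36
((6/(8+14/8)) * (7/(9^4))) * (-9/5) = -56/47385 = -0.00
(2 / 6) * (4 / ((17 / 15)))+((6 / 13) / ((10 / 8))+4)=6128 / 1105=5.55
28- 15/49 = 1357/49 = 27.69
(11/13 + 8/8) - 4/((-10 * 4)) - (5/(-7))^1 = 2421/910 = 2.66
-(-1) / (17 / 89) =89 / 17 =5.24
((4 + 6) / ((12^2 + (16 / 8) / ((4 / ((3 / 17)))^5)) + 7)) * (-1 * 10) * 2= -145393356800 / 109771984627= -1.32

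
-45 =-45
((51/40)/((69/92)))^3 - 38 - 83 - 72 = -188087/1000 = -188.09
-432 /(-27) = 16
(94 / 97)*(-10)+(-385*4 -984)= -245768 / 97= -2533.69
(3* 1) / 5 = 0.60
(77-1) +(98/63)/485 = 331754/4365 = 76.00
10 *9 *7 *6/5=756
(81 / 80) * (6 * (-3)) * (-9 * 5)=6561 / 8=820.12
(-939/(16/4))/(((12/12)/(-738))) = 346491/2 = 173245.50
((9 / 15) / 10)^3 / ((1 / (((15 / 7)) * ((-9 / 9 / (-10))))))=0.00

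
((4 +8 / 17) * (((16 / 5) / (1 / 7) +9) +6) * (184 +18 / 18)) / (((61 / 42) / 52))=1107467.02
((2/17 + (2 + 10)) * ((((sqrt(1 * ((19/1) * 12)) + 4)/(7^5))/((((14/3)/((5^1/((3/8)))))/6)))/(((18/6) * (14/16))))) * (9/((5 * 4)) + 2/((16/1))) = 151616/14000231 + 75808 * sqrt(57)/14000231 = 0.05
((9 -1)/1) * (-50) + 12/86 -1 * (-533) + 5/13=74640/559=133.52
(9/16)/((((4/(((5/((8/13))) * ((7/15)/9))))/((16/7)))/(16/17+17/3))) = 4381/4896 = 0.89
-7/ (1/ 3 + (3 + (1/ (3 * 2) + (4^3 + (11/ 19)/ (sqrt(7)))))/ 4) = -19387144/ 47428779 + 23408 * sqrt(7)/ 47428779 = -0.41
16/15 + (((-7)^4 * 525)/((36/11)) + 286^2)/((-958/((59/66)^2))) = -8841949283/22762080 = -388.45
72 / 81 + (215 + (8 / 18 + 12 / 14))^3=10119968.43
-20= -20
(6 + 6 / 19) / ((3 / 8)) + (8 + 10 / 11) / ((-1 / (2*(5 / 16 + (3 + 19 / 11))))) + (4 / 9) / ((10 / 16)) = -29896993 / 413820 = -72.25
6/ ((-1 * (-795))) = 2/ 265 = 0.01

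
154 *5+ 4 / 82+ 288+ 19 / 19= 43421 / 41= 1059.05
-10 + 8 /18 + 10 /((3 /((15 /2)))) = 139 /9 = 15.44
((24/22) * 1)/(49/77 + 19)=1/18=0.06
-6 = -6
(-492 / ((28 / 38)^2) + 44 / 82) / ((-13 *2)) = 1819445 / 52234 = 34.83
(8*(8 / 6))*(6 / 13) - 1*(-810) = 10594 / 13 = 814.92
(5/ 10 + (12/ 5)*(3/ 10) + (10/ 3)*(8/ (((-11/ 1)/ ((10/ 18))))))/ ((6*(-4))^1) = 1883/ 356400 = 0.01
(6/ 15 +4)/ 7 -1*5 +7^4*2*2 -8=335707/ 35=9591.63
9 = 9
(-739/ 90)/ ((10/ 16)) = -2956/ 225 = -13.14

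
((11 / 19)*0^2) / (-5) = 0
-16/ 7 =-2.29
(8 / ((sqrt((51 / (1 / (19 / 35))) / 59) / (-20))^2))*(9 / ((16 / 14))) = 17346000 / 323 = 53702.79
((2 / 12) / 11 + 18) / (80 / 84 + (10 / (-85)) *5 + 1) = 13.21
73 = 73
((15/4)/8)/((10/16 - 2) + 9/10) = -75/76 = -0.99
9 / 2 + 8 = 25 / 2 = 12.50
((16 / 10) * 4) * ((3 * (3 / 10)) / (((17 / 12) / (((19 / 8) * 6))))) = 24624 / 425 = 57.94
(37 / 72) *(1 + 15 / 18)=407 / 432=0.94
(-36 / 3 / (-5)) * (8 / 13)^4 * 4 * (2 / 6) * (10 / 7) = 0.66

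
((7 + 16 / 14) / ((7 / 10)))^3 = 185193000 / 117649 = 1574.11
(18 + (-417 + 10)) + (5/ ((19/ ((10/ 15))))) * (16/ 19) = -421127/ 1083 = -388.85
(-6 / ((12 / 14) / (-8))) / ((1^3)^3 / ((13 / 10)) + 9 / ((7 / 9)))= 5096 / 1123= 4.54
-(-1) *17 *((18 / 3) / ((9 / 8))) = 272 / 3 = 90.67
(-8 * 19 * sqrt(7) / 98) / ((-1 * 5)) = 76 * sqrt(7) / 245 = 0.82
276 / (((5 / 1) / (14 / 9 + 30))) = 26128 / 15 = 1741.87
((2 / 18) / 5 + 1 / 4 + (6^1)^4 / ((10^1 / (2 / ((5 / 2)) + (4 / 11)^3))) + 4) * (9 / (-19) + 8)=1778152051 / 2069100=859.38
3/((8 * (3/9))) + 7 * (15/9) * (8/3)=2321/72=32.24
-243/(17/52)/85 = -12636/1445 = -8.74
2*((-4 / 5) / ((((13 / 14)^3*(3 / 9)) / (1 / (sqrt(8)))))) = -16464*sqrt(2) / 10985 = -2.12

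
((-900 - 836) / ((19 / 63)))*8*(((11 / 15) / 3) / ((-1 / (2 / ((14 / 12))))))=1833216 / 95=19297.01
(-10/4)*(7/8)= -35/16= -2.19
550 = 550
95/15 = 19/3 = 6.33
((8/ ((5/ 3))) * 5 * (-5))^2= 14400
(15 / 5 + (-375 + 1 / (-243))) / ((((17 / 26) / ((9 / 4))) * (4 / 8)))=-1175161 / 459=-2560.26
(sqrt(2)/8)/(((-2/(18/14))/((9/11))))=-81 * sqrt(2)/1232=-0.09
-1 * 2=-2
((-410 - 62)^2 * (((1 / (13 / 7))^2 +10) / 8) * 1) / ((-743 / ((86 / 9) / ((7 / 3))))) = -4164779792 / 2636907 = -1579.42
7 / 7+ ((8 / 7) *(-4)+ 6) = 17 / 7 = 2.43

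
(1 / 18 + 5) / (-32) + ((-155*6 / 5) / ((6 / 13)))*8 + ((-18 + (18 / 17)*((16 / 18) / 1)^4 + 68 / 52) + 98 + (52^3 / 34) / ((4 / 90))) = 927031213313 / 10310976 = 89907.22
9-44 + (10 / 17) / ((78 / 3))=-7730 / 221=-34.98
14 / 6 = 7 / 3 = 2.33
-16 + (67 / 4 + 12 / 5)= 63 / 20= 3.15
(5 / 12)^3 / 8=0.01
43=43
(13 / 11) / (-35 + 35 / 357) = -663 / 19580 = -0.03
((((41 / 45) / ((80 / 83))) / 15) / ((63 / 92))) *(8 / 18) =78269 / 1913625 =0.04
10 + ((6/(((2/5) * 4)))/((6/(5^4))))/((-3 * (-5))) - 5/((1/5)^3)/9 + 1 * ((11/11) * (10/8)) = -2315/72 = -32.15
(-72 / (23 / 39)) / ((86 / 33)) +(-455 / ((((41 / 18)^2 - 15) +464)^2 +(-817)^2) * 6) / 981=-35633160834506748 / 760623190656101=-46.85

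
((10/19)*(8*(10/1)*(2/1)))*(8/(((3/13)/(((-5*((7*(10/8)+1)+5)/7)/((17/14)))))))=-24544000/969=-25329.21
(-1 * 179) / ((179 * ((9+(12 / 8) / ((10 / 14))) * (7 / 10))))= -100 / 777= -0.13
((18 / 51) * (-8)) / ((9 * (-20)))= 4 / 255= 0.02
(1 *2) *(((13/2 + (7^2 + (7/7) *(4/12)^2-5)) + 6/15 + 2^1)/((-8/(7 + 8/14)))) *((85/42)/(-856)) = 4298671/18119808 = 0.24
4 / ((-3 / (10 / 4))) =-10 / 3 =-3.33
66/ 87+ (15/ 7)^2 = 7603/ 1421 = 5.35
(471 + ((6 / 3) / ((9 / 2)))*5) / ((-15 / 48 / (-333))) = 2521328 / 5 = 504265.60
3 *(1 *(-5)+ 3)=-6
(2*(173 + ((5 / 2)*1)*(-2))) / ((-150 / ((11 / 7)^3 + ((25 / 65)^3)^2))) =-51438737232 / 5912841025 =-8.70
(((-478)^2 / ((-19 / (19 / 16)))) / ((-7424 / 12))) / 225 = 57121 / 556800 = 0.10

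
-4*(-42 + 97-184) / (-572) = -129 / 143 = -0.90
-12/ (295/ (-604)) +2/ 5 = 7366/ 295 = 24.97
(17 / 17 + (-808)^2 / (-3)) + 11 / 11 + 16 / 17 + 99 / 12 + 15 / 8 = -88784173 / 408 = -217608.27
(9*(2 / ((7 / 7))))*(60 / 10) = 108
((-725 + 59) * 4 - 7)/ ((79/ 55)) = -146905/ 79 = -1859.56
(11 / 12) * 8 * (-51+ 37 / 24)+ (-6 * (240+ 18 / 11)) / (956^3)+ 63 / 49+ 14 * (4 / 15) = -270711056712461 / 756862389360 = -357.68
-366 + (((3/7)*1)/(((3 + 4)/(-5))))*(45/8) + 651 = 111045/392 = 283.28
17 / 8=2.12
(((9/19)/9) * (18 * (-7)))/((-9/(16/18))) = 0.65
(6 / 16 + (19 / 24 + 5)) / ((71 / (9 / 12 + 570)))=28157 / 568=49.57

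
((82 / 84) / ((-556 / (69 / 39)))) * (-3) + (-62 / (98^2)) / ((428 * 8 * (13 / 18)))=138397391 / 14855390368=0.01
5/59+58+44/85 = 293891/5015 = 58.60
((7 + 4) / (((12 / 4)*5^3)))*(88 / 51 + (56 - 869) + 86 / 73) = -33175879 / 1396125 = -23.76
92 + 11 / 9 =839 / 9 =93.22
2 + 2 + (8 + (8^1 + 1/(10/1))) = 201/10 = 20.10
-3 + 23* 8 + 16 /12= 547 /3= 182.33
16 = 16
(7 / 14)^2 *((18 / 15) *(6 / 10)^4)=0.04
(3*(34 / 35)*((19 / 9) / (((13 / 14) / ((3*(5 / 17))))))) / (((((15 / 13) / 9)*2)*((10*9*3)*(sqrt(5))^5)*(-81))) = -19*sqrt(5) / 2278125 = -0.00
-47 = -47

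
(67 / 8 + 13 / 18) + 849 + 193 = 75679 / 72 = 1051.10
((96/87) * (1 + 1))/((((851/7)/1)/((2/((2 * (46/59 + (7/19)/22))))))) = 11048576/484720239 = 0.02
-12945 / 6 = -4315 / 2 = -2157.50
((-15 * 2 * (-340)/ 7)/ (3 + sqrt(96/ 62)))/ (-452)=-79050/ 60907 + 3400 * sqrt(93)/ 60907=-0.76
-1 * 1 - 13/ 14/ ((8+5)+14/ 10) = -1073/ 1008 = -1.06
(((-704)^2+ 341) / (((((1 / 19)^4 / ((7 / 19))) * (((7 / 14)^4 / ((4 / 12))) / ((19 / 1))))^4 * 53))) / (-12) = -1875825710941060116176444274098176 / 4293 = -436949851139310532535859400000.00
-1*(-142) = 142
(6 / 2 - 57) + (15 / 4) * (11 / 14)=-2859 / 56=-51.05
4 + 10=14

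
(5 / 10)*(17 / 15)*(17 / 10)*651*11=689843 / 100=6898.43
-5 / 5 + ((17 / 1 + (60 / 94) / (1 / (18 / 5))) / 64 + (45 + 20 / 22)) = 1495929 / 33088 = 45.21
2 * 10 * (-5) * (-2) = 200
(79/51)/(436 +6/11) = 869/244902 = 0.00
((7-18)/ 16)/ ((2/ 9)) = -99/ 32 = -3.09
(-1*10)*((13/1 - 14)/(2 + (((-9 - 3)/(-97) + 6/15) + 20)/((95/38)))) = 12125/12379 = 0.98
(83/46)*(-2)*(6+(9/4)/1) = -2739/92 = -29.77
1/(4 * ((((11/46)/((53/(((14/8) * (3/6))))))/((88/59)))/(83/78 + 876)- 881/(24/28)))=-0.00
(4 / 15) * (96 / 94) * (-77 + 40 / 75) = -73408 / 3525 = -20.82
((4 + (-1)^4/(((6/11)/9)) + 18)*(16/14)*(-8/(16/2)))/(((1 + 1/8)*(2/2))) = -352/9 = -39.11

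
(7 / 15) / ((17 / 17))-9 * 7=-938 / 15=-62.53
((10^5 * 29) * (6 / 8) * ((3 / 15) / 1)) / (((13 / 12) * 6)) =66923.08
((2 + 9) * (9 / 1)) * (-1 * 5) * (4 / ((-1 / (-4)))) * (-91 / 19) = 37932.63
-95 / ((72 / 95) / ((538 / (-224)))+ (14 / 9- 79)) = 21849525 / 17884411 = 1.22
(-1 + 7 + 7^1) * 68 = 884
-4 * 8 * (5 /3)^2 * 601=-480800 /9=-53422.22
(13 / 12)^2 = 169 / 144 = 1.17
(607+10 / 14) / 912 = 709 / 1064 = 0.67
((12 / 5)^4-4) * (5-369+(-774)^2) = 17468979.25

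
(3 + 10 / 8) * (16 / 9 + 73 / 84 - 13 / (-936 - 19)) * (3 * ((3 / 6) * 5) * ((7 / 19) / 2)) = 10884437 / 696768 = 15.62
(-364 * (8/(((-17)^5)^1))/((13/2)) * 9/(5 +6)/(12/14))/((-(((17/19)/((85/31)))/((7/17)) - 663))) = 195510/429865966321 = 0.00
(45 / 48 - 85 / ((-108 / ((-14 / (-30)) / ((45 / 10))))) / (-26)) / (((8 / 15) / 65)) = 3541975 / 31104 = 113.88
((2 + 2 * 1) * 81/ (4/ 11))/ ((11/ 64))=5184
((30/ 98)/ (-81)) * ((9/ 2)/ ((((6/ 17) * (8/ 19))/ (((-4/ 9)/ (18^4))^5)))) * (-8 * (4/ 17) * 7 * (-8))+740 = 4283955735832853464124033072735/ 5789129372747099275843287936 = 740.00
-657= -657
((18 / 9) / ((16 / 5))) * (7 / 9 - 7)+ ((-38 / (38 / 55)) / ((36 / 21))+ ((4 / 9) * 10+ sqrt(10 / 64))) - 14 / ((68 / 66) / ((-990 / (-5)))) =-1665863 / 612+ sqrt(10) / 8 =-2721.60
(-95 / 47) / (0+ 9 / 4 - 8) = 380 / 1081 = 0.35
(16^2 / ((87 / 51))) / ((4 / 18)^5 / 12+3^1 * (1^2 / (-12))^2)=725594112 / 100949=7187.73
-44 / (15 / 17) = -748 / 15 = -49.87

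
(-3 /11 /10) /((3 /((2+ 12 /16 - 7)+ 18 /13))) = 149 /5720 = 0.03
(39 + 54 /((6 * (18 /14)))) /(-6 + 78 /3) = 23 /10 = 2.30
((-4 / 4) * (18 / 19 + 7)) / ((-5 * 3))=151 / 285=0.53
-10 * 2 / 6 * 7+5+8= -31 / 3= -10.33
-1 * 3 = -3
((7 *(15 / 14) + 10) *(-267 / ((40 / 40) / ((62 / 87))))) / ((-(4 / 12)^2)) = 869085 / 29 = 29968.45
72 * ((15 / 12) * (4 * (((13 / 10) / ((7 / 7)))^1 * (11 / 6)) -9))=48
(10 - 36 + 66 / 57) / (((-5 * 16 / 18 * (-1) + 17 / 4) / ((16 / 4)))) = -67968 / 5947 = -11.43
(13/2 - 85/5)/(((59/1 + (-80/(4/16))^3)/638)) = 77/376643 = 0.00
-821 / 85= -9.66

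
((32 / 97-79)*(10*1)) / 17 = -46.28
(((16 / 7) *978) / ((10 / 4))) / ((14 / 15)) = 958.04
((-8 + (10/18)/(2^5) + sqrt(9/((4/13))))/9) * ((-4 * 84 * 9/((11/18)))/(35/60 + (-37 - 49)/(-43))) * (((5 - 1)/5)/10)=105336/775 - 217728 * sqrt(13)/8525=43.83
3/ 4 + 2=11/ 4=2.75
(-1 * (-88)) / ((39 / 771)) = 22616 / 13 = 1739.69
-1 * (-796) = 796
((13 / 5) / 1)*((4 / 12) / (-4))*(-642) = 1391 / 10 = 139.10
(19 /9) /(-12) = -19 /108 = -0.18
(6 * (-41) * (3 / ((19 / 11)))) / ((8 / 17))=-69003 / 76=-907.93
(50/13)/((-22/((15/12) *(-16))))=500/143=3.50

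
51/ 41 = 1.24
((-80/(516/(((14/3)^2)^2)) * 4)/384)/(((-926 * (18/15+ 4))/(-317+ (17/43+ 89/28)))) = -3235904875/64905091992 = -0.05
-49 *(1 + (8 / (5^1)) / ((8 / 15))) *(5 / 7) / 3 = -140 / 3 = -46.67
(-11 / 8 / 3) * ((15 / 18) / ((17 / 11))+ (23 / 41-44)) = 1973477 / 100368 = 19.66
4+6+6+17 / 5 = 97 / 5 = 19.40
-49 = -49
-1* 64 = -64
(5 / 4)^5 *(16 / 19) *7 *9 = 161.90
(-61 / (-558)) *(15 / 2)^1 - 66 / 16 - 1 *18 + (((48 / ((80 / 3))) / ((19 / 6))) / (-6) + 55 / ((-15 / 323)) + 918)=-287.73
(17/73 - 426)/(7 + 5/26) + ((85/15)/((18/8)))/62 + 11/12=-2661787433/45703548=-58.24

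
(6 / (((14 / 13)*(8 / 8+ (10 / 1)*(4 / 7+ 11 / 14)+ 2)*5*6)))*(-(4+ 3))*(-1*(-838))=-38129 / 580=-65.74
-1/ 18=-0.06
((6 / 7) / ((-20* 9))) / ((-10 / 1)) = 1 / 2100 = 0.00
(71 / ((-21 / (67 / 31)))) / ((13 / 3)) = -4757 / 2821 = -1.69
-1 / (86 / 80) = -40 / 43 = -0.93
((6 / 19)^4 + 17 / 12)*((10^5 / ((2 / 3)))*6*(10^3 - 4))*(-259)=-43164000425700000 / 130321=-331212931344.14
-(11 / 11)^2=-1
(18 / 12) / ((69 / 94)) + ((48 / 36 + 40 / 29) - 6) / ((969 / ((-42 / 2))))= 1366793 / 646323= 2.11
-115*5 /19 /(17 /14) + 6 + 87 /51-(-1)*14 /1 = -1039 /323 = -3.22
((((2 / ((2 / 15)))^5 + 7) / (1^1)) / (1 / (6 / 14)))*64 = 145801344 / 7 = 20828763.43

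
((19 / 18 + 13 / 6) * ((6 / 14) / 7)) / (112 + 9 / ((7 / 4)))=29 / 17220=0.00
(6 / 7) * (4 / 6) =0.57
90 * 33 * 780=2316600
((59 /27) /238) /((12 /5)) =295 /77112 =0.00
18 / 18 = 1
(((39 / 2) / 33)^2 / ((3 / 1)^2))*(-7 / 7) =-169 / 4356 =-0.04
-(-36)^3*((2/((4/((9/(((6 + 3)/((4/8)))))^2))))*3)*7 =122472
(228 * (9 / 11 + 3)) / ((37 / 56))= 536256 / 407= 1317.58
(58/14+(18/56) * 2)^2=4489/196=22.90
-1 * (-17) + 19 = 36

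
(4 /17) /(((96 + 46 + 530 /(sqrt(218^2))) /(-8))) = -3488 /267631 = -0.01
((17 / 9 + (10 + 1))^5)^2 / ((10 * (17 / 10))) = 441143507864991563776 / 59275334817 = 7442277791.04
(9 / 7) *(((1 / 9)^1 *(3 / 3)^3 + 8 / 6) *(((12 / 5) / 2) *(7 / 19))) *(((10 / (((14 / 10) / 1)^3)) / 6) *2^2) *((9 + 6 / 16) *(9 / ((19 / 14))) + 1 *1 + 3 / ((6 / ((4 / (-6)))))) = 46562750 / 371469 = 125.35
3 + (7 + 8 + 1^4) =19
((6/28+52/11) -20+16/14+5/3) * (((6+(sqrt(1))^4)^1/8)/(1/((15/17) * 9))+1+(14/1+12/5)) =-31232021/104720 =-298.24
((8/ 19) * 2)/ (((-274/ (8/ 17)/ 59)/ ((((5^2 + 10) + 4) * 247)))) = -1914432/ 2329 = -822.00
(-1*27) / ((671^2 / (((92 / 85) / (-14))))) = 1242 / 267893395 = 0.00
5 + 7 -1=11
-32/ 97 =-0.33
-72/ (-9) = 8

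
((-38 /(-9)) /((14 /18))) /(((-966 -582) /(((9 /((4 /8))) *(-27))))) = 513 /301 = 1.70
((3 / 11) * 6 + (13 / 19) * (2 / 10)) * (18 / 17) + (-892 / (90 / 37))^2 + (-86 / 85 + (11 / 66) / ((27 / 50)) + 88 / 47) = 134480.09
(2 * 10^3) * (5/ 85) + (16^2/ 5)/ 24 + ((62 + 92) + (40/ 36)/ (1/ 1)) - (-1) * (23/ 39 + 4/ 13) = 2742721/ 9945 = 275.79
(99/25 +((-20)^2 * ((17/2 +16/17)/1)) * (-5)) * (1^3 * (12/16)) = -24069951/1700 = -14158.79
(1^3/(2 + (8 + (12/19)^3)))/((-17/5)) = -34295/1195406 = -0.03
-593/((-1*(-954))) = -593/954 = -0.62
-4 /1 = -4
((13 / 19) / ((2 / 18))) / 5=117 / 95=1.23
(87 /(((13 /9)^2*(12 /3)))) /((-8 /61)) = -429867 /5408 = -79.49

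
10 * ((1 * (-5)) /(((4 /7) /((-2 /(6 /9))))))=525 /2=262.50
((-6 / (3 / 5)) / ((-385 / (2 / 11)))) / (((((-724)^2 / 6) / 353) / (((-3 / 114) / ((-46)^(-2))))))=-560211 / 527222773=-0.00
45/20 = 9/4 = 2.25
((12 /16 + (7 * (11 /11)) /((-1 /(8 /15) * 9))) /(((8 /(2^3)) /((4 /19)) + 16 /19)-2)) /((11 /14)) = 6878 /57915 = 0.12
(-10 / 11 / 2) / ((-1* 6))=5 / 66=0.08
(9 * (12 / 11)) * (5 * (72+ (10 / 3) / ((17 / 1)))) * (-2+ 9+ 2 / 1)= 31897.54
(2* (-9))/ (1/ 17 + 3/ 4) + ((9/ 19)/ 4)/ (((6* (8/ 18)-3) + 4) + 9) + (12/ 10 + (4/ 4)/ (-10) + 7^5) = 2666265177/ 158840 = 16785.85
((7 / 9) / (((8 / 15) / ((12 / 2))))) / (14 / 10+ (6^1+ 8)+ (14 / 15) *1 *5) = 75 / 172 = 0.44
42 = 42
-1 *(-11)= 11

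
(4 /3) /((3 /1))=0.44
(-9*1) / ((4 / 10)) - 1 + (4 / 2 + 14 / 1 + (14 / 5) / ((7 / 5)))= -11 / 2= -5.50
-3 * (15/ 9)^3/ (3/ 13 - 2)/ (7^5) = 1625/ 3479049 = 0.00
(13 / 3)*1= 13 / 3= 4.33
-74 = -74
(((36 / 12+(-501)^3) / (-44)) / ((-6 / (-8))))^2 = 1757048805471556 / 121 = 14521064508029.39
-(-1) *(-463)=-463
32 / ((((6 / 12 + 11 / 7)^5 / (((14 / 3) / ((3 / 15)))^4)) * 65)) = 82644187136000 / 21598239897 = 3826.43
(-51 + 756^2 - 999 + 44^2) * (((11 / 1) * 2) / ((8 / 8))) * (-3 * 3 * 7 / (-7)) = 113339556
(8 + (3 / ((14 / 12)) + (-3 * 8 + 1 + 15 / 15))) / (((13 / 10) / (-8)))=6400 / 91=70.33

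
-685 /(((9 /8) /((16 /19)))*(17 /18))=-175360 /323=-542.91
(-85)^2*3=21675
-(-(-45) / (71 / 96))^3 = -80621568000 / 357911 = -225255.91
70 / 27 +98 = 100.59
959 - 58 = 901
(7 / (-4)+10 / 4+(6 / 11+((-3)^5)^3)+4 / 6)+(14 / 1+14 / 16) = -3788107003 / 264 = -14348890.16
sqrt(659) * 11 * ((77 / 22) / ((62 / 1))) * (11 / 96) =847 * sqrt(659) / 11904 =1.83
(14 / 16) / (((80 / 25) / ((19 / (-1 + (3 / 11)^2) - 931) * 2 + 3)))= -532015 / 1024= -519.55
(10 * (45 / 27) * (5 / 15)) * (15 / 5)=16.67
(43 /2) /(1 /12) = 258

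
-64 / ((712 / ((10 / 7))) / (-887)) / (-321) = -70960 / 199983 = -0.35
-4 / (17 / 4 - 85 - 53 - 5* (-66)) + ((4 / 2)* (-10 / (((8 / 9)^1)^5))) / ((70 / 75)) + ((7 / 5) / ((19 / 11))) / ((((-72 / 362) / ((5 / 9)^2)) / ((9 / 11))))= -5495757914137 / 138556293120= -39.66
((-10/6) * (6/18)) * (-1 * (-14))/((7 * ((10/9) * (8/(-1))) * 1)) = 0.12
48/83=0.58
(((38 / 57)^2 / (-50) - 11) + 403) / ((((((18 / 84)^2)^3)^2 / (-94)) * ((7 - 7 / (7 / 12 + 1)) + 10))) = -8930517375045972901888 / 28578239775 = -312493612110.37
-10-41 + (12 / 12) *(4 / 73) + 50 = -69 / 73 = -0.95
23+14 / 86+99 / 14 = 18201 / 602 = 30.23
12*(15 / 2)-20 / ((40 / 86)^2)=-49 / 20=-2.45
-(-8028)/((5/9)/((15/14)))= 108378/7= 15482.57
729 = 729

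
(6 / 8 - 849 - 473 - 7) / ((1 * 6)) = -1771 / 8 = -221.38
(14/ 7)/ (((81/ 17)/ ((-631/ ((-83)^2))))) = -21454/ 558009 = -0.04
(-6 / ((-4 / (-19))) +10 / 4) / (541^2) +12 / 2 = 6.00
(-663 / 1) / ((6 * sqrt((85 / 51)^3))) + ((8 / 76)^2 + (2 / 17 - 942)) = -5780264 / 6137 - 663 * sqrt(15) / 50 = -993.23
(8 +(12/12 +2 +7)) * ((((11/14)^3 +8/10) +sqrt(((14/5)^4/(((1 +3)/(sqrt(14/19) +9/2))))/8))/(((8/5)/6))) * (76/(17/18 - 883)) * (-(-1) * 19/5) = -452466 * sqrt(38 * sqrt(266) +3249)/396925 - 1546644213/54458110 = -99.30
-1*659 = -659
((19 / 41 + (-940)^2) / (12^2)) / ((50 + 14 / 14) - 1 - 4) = 133.39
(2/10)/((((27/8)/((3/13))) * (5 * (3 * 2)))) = 4/8775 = 0.00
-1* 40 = -40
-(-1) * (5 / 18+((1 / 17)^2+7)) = 37877 / 5202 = 7.28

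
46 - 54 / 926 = 21271 / 463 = 45.94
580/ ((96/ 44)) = 1595/ 6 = 265.83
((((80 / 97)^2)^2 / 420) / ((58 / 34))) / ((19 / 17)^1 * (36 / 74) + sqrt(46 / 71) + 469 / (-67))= -1262847337676800 / 12429547125337599789-2754927411200 * sqrt(3266) / 12429547125337599789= -0.00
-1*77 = -77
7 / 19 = 0.37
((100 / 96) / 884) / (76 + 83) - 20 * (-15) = 1012003225 / 3373344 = 300.00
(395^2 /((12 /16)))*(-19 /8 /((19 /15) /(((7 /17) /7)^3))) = -780125 /9826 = -79.39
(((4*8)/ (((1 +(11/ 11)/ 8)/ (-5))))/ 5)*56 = -14336/ 9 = -1592.89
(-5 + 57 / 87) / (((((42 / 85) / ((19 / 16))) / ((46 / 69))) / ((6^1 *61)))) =-295545 / 116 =-2547.80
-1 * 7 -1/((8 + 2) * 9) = -631/90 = -7.01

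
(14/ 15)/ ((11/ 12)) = 56/ 55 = 1.02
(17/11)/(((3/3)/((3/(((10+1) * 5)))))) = 51/605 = 0.08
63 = 63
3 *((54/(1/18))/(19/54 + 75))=38.70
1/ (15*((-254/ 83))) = -83/ 3810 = -0.02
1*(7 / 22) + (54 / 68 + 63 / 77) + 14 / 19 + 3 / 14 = 2.88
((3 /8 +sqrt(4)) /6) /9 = 19 /432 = 0.04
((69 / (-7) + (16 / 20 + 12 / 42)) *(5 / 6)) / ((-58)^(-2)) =-516374 / 21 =-24589.24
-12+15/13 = -141/13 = -10.85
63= 63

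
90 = 90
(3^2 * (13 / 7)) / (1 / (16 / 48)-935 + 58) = -117 / 6118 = -0.02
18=18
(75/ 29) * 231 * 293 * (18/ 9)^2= 20304900/ 29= 700168.97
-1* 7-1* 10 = -17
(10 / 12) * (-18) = -15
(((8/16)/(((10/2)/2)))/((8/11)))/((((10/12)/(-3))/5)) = -99/20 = -4.95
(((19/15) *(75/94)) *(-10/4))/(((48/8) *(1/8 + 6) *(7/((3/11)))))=-475/177331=-0.00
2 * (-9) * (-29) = 522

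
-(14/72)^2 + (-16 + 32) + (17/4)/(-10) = 100681/6480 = 15.54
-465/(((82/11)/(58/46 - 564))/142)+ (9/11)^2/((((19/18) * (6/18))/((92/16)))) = 21612691681653/4335914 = 4984575.73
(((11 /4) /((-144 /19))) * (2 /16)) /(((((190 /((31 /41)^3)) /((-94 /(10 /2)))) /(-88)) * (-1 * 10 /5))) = 169421417 /1984924800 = 0.09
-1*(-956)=956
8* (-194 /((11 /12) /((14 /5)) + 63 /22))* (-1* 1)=486.37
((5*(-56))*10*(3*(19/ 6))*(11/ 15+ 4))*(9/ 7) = -161880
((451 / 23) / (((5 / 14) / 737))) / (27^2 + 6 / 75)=2115190 / 38111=55.50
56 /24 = 7 /3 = 2.33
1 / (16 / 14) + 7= 63 / 8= 7.88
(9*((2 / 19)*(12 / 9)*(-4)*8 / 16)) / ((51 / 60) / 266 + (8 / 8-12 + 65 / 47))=631680 / 2403841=0.26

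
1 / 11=0.09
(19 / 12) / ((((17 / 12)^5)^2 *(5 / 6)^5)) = 762326588325888 / 6299980938903125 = 0.12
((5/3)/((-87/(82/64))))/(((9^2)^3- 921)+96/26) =-2665/57602140416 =-0.00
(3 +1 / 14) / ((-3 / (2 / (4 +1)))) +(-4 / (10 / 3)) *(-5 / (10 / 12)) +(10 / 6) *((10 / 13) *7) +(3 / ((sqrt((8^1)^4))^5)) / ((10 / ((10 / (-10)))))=15403900206831 / 977105059840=15.76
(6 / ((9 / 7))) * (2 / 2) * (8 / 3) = 112 / 9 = 12.44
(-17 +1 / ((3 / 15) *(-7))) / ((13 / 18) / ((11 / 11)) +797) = -2232 / 100513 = -0.02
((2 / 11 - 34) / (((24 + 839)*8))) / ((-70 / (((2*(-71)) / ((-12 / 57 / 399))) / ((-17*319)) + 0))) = -0.00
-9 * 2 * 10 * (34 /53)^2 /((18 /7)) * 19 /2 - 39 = -878291 /2809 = -312.67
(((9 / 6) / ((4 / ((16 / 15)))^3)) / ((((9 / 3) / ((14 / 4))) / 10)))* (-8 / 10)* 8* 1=-2.12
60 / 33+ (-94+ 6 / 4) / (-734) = 31395 / 16148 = 1.94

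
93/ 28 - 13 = -9.68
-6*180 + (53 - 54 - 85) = -1166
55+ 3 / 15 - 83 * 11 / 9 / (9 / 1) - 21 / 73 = 1290238 / 29565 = 43.64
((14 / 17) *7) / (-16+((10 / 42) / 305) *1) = -125538 / 348415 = -0.36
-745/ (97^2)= -745/ 9409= -0.08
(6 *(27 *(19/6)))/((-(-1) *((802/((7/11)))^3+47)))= 175959/686595844369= 0.00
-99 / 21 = -33 / 7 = -4.71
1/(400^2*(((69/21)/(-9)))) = -63/3680000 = -0.00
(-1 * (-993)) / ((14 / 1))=993 / 14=70.93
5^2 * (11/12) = 275/12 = 22.92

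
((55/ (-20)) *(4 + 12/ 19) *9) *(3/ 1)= -6534/ 19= -343.89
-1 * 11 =-11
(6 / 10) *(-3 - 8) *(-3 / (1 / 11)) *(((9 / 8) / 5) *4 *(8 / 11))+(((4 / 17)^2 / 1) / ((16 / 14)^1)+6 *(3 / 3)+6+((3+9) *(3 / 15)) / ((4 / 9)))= 1156061 / 7225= 160.01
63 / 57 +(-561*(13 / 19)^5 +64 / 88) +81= -35131951 / 27237089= -1.29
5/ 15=1/ 3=0.33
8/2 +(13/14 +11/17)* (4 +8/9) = 4178/357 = 11.70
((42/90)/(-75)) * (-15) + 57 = 4282/75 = 57.09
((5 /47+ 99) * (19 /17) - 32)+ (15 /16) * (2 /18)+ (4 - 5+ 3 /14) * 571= -5839451 /15792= -369.77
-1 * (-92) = 92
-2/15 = -0.13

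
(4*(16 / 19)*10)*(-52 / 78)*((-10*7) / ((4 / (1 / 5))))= 4480 / 57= 78.60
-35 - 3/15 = -176/5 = -35.20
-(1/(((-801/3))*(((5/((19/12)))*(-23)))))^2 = -361/135762771600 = -0.00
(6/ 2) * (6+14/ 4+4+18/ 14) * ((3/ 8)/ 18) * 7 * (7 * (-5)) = -7245/ 32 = -226.41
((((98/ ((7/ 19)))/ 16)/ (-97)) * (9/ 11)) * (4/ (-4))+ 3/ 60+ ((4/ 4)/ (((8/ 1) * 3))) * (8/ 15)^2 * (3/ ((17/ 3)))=2138633/ 10883400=0.20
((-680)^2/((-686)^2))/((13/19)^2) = 41731600/19882681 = 2.10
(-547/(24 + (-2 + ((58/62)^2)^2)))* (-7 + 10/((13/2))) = 35866785077/273321659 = 131.23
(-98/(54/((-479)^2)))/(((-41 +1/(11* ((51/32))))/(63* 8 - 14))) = 1030160262670/206721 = 4983336.30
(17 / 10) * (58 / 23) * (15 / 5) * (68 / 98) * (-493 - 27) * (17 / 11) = -88905648 / 12397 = -7171.55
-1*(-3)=3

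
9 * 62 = 558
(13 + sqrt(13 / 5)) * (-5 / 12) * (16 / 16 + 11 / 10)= -91 / 8 - 7 * sqrt(65) / 40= -12.79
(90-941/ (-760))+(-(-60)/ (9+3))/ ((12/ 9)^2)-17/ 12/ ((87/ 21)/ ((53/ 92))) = 17841112/ 190095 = 93.85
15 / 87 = 5 / 29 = 0.17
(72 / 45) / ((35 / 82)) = 656 / 175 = 3.75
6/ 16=3/ 8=0.38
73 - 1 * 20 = 53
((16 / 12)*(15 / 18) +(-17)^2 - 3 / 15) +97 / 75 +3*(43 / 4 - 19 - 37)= 139909 / 900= 155.45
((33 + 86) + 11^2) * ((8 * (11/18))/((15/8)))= 5632/9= 625.78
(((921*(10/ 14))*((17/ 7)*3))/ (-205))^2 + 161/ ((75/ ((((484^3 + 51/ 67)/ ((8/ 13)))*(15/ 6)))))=64171210612023245207/ 64900182480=988767799.41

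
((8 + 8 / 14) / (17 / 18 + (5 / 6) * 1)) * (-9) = -1215 / 28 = -43.39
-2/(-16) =1/8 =0.12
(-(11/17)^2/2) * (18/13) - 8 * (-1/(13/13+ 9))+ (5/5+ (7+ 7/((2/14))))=1080328/18785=57.51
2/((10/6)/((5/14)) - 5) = -6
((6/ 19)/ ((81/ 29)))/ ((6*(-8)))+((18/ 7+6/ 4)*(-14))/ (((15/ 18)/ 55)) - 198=-48755549/ 12312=-3960.00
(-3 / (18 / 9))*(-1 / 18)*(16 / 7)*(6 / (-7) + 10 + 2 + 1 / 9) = 2836 / 1323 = 2.14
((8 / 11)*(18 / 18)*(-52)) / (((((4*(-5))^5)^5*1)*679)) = 0.00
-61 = -61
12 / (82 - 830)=-3 / 187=-0.02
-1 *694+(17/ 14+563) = -1817/ 14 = -129.79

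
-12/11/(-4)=3/11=0.27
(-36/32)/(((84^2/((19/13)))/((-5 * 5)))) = 475/81536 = 0.01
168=168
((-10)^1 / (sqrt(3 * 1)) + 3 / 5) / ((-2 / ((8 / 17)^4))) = -6144 / 417605 + 20480 * sqrt(3) / 250563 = 0.13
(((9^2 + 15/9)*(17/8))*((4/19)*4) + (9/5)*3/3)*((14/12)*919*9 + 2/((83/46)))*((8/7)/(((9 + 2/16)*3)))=2187590037536/36263115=60325.49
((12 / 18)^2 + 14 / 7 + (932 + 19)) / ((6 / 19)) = 163039 / 54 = 3019.24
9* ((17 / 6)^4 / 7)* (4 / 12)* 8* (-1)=-83521 / 378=-220.96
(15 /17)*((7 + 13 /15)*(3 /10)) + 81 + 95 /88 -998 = -6835509 /7480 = -913.84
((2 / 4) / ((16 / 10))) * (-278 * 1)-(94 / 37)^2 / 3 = -2925053 / 32856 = -89.03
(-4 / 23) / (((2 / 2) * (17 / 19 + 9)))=-19 / 1081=-0.02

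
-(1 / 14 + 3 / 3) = -15 / 14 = -1.07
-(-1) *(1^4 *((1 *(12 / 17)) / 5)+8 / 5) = 1.74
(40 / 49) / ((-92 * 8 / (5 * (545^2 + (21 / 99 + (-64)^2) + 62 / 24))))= -331236175 / 198352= -1669.94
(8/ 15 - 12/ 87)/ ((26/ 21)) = 602/ 1885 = 0.32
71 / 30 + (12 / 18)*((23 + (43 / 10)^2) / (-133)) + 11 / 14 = 58741 / 19950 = 2.94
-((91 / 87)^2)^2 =-68574961 / 57289761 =-1.20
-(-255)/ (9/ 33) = 935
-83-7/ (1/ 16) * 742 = -83187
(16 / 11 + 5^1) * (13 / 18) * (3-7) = -1846 / 99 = -18.65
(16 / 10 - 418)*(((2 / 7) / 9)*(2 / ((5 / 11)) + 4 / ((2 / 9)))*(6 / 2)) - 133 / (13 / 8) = -315304 / 325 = -970.17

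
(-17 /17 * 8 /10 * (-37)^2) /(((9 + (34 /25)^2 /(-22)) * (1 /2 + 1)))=-15059000 /183891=-81.89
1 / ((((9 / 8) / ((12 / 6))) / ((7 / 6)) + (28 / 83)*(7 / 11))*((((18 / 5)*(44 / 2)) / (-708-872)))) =-9179800 / 320643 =-28.63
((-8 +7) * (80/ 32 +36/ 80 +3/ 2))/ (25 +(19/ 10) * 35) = -89/ 1830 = -0.05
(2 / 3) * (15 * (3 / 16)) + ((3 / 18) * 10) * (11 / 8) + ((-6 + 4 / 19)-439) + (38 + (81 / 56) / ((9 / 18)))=-637969 / 1596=-399.73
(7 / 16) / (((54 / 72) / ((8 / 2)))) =7 / 3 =2.33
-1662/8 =-831/4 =-207.75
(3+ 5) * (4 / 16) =2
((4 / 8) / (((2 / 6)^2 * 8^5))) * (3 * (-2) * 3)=-81 / 32768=-0.00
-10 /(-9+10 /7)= 70 /53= 1.32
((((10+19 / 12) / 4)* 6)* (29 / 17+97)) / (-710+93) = -116621 / 41956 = -2.78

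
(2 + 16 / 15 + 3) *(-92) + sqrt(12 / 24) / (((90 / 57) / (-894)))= -8372 / 15- 2831 *sqrt(2) / 10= -958.50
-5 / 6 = -0.83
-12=-12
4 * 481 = 1924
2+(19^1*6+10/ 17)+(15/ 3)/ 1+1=2084/ 17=122.59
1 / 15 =0.07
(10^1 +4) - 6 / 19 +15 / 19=275 / 19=14.47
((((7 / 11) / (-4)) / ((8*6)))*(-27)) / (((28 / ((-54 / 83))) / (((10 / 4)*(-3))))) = 3645 / 233728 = 0.02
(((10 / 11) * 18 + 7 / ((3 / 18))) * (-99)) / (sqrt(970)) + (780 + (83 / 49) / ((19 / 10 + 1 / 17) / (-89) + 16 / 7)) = 1310285330 / 1678243 - 2889 * sqrt(970) / 485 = 595.23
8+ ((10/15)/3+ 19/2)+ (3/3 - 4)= 265/18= 14.72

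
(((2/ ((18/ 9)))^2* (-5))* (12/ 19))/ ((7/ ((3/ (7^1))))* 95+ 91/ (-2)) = -360/ 171703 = -0.00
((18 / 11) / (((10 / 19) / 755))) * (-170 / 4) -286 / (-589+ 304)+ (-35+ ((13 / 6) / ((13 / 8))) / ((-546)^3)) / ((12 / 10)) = -99791.12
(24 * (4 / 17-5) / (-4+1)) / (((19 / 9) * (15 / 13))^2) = 985608 / 153425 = 6.42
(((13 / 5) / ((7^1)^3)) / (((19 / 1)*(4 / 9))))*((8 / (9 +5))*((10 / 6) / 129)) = 0.00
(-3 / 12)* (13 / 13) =-1 / 4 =-0.25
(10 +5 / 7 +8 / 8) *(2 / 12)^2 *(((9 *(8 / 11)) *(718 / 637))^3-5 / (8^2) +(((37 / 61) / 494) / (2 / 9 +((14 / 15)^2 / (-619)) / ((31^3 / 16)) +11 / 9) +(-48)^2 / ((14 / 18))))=7030888135218645943314032712145 / 6423443627456944207806470784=1094.57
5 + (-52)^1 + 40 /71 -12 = -4149 /71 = -58.44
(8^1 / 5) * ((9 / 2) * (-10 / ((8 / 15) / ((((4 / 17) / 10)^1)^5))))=-864 / 887410625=-0.00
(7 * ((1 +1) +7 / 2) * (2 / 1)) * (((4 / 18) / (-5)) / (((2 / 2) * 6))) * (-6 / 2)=77 / 45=1.71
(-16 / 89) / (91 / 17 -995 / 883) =-120088 / 2822991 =-0.04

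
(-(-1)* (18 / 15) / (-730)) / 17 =-3 / 31025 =-0.00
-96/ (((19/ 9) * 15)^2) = -864/ 9025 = -0.10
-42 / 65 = -0.65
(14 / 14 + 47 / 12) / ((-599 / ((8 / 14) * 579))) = -11387 / 4193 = -2.72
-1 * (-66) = 66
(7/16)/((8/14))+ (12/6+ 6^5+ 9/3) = 498033/64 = 7781.77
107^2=11449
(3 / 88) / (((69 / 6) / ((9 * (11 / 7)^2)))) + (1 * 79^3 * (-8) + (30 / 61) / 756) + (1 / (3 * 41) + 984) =-400131740167469 / 101470572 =-3943327.93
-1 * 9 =-9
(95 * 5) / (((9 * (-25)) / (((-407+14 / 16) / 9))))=6859 / 72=95.26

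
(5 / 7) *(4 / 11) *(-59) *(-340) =401200 / 77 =5210.39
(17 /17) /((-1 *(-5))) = 1 /5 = 0.20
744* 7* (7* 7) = 255192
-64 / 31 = -2.06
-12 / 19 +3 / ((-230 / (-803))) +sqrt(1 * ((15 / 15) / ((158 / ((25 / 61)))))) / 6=5 * sqrt(9638) / 57828 +43011 / 4370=9.85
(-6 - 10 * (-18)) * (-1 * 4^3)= -11136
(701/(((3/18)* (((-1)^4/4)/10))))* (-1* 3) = -504720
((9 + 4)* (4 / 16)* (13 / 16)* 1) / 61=169 / 3904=0.04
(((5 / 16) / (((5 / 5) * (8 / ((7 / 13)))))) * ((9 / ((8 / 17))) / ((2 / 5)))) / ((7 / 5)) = 0.72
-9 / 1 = -9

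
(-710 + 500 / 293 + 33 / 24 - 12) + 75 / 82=-69003045 / 96104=-718.00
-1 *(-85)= 85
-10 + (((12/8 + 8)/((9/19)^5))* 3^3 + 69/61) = 2867432407/266814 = 10746.93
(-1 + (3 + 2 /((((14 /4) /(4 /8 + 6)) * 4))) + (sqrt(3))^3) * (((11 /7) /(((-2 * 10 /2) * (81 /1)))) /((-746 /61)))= 0.00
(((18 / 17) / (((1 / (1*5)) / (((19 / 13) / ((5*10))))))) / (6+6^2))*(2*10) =114 / 1547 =0.07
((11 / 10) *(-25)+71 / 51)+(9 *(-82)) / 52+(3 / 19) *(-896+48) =-2194333 / 12597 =-174.19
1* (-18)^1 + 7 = -11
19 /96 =0.20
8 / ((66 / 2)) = 8 / 33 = 0.24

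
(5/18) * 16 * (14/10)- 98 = -826/9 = -91.78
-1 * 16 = -16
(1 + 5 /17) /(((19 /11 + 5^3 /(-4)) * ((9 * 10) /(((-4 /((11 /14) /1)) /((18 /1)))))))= 1232 /8943615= 0.00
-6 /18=-1 /3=-0.33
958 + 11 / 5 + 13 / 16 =76881 / 80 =961.01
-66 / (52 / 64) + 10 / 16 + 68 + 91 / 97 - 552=-563.67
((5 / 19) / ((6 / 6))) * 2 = 10 / 19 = 0.53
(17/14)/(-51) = -1/42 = -0.02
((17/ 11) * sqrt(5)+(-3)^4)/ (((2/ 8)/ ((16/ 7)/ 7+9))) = 31076 * sqrt(5)/ 539+148068/ 49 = 3150.72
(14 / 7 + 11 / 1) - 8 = 5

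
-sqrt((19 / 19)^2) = -1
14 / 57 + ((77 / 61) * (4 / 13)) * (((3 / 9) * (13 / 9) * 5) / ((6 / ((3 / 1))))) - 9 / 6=-49247 / 62586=-0.79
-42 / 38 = -21 / 19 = -1.11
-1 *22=-22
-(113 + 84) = -197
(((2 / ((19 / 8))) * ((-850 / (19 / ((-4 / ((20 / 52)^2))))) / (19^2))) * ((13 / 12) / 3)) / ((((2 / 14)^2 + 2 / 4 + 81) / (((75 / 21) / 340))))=1230320 / 9370210221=0.00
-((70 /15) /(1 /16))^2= -50176 /9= -5575.11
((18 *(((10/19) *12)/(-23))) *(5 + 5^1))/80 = -270/437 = -0.62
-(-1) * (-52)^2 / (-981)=-2704 / 981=-2.76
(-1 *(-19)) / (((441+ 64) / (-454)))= -8626 / 505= -17.08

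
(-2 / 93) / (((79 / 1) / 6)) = -4 / 2449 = -0.00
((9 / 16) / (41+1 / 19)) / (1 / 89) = 5073 / 4160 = 1.22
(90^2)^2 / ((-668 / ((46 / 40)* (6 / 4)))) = -56588625 / 334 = -169427.02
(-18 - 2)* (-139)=2780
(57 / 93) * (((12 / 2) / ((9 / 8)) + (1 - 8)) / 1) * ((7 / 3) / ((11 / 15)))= -3325 / 1023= -3.25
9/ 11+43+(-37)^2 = 15541/ 11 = 1412.82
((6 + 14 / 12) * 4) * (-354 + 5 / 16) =-243337 / 24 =-10139.04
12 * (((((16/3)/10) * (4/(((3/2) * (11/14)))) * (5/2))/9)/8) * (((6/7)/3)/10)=32/1485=0.02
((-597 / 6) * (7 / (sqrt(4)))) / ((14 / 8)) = -199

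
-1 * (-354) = 354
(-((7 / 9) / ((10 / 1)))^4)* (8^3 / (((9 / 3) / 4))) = -307328 / 12301875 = -0.02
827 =827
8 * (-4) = -32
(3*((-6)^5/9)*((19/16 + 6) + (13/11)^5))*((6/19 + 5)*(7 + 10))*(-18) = 122473418636916/3059969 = 40024398.49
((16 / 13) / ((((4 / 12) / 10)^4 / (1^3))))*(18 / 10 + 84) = 85536000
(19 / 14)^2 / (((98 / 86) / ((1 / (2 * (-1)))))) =-15523 / 19208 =-0.81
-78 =-78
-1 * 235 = -235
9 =9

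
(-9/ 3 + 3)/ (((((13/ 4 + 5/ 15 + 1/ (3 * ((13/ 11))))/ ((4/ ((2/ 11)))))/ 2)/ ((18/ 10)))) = 0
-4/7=-0.57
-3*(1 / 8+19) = -459 / 8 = -57.38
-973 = -973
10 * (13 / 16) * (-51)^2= 169065 / 8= 21133.12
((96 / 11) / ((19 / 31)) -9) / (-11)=-1095 / 2299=-0.48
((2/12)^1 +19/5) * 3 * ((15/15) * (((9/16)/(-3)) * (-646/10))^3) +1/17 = 1840638161807/87040000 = 21147.04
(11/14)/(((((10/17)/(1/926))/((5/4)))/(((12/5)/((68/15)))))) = 99/103712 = 0.00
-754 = -754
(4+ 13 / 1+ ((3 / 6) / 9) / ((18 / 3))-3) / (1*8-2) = 2.33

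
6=6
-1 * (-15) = 15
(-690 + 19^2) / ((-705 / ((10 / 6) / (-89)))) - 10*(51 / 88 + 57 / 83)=-37067809 / 2925252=-12.67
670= 670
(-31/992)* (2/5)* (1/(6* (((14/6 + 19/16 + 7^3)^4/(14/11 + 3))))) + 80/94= 168385631850451837336/197853117424424433785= 0.85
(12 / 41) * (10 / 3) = 40 / 41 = 0.98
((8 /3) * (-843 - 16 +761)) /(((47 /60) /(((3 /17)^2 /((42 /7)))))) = -1.73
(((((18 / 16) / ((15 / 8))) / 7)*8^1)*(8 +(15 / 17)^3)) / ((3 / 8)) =390208 / 24565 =15.88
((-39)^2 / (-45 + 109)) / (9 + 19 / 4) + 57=51681 / 880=58.73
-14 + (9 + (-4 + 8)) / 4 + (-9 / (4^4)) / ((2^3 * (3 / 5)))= -22031 / 2048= -10.76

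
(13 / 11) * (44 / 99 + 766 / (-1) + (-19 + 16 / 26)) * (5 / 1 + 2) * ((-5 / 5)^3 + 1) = 0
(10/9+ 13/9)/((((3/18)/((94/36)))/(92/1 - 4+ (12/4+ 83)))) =62698/9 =6966.44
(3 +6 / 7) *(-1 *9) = -34.71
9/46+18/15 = 321/230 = 1.40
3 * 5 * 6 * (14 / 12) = 105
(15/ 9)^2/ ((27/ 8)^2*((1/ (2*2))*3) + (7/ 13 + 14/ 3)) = 83200/ 411783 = 0.20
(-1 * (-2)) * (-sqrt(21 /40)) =-sqrt(210) /10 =-1.45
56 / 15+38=626 / 15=41.73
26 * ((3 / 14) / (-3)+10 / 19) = 1573 / 133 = 11.83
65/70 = 0.93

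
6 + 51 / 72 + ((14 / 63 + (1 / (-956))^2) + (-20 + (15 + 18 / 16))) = 25133249 / 8225424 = 3.06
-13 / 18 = -0.72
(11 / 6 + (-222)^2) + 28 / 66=49286.26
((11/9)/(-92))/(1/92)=-11/9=-1.22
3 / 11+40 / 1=443 / 11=40.27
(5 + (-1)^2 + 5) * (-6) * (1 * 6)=-396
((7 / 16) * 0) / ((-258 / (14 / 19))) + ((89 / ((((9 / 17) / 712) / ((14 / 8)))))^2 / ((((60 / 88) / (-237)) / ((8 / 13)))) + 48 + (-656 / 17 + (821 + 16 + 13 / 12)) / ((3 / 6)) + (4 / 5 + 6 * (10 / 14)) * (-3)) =-11760631892489239271 / 1253070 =-9385454836911.94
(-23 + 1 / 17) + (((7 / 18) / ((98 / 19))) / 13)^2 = -4185542503 / 182446992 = -22.94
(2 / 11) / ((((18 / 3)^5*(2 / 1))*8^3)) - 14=-613122047 / 43794432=-14.00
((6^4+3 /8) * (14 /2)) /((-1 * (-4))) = 72597 /32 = 2268.66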